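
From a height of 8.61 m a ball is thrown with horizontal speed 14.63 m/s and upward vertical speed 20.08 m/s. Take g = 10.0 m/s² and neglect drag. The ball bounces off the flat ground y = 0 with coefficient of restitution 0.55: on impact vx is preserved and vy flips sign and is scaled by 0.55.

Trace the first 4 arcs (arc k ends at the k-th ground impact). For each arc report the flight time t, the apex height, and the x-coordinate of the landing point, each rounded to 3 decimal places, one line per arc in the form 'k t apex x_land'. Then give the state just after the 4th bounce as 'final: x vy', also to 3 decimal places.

1 4.407 28.770 64.471
2 2.639 8.703 103.074
3 1.451 2.633 124.306
4 0.798 0.796 135.984
final: 135.984 2.195

Arc 1: start y=8.610, vy=20.080 → t=4.407, apex=28.770, x_land=64.471, impact vy=-23.988
  bounce: vy ← 0.55·23.988 = 13.193
Arc 2: start y=0.000, vy=13.193 → t=2.639, apex=8.703, x_land=103.074, impact vy=-13.193
  bounce: vy ← 0.55·13.193 = 7.256
Arc 3: start y=0.000, vy=7.256 → t=1.451, apex=2.633, x_land=124.306, impact vy=-7.256
  bounce: vy ← 0.55·7.256 = 3.991
Arc 4: start y=0.000, vy=3.991 → t=0.798, apex=0.796, x_land=135.984, impact vy=-3.991
  bounce: vy ← 0.55·3.991 = 2.195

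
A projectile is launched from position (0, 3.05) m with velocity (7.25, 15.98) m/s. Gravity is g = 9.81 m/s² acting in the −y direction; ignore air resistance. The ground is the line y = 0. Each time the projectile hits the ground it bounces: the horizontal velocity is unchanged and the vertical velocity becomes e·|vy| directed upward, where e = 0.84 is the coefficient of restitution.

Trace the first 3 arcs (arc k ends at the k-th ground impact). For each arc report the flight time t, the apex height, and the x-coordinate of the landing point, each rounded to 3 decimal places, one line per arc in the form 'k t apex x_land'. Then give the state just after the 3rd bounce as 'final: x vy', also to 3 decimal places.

Arc 1: start y=3.050, vy=15.980 → t=3.439, apex=16.065, x_land=24.931, impact vy=-17.754
  bounce: vy ← 0.84·17.754 = 14.913
Arc 2: start y=0.000, vy=14.913 → t=3.040, apex=11.336, x_land=46.974, impact vy=-14.913
  bounce: vy ← 0.84·14.913 = 12.527
Arc 3: start y=0.000, vy=12.527 → t=2.554, apex=7.998, x_land=65.490, impact vy=-12.527
  bounce: vy ← 0.84·12.527 = 10.523

1 3.439 16.065 24.931
2 3.040 11.336 46.974
3 2.554 7.998 65.490
final: 65.490 10.523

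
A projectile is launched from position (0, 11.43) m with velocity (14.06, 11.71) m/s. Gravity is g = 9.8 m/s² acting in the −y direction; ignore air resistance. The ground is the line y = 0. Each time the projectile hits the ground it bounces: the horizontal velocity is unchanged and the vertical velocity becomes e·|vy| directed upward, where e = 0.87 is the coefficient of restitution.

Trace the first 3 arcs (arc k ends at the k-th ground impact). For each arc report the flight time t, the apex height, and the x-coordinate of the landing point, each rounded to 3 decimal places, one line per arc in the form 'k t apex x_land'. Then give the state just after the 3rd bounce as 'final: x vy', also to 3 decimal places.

Arc 1: start y=11.430, vy=11.710 → t=3.134, apex=18.426, x_land=44.065, impact vy=-19.004
  bounce: vy ← 0.87·19.004 = 16.533
Arc 2: start y=0.000, vy=16.533 → t=3.374, apex=13.947, x_land=91.506, impact vy=-16.533
  bounce: vy ← 0.87·16.533 = 14.384
Arc 3: start y=0.000, vy=14.384 → t=2.936, apex=10.556, x_land=132.780, impact vy=-14.384
  bounce: vy ← 0.87·14.384 = 12.514

1 3.134 18.426 44.065
2 3.374 13.947 91.506
3 2.936 10.556 132.780
final: 132.780 12.514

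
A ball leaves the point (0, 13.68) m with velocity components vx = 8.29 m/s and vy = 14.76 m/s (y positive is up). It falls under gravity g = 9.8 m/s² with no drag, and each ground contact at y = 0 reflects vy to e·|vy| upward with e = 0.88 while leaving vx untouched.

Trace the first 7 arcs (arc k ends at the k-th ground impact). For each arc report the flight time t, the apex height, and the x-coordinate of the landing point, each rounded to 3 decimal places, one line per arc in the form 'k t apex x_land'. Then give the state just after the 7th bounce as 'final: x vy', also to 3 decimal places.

Arc 1: start y=13.680, vy=14.760 → t=3.756, apex=24.795, x_land=31.134, impact vy=-22.045
  bounce: vy ← 0.88·22.045 = 19.400
Arc 2: start y=0.000, vy=19.400 → t=3.959, apex=19.201, x_land=63.955, impact vy=-19.400
  bounce: vy ← 0.88·19.400 = 17.072
Arc 3: start y=0.000, vy=17.072 → t=3.484, apex=14.870, x_land=92.838, impact vy=-17.072
  bounce: vy ← 0.88·17.072 = 15.023
Arc 4: start y=0.000, vy=15.023 → t=3.066, apex=11.515, x_land=118.254, impact vy=-15.023
  bounce: vy ← 0.88·15.023 = 13.220
Arc 5: start y=0.000, vy=13.220 → t=2.698, apex=8.917, x_land=140.621, impact vy=-13.220
  bounce: vy ← 0.88·13.220 = 11.634
Arc 6: start y=0.000, vy=11.634 → t=2.374, apex=6.905, x_land=160.304, impact vy=-11.634
  bounce: vy ← 0.88·11.634 = 10.238
Arc 7: start y=0.000, vy=10.238 → t=2.089, apex=5.348, x_land=177.624, impact vy=-10.238
  bounce: vy ← 0.88·10.238 = 9.009

1 3.756 24.795 31.134
2 3.959 19.201 63.955
3 3.484 14.870 92.838
4 3.066 11.515 118.254
5 2.698 8.917 140.621
6 2.374 6.905 160.304
7 2.089 5.348 177.624
final: 177.624 9.009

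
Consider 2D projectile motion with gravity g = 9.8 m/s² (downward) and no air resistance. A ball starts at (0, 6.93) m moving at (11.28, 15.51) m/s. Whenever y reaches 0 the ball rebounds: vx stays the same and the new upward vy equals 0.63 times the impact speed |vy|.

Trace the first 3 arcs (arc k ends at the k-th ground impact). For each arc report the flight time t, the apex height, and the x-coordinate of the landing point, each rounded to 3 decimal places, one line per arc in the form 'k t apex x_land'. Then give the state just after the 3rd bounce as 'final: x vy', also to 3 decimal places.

1 3.562 19.203 40.183
2 2.494 7.622 68.320
3 1.571 3.025 86.046
final: 86.046 4.851

Arc 1: start y=6.930, vy=15.510 → t=3.562, apex=19.203, x_land=40.183, impact vy=-19.401
  bounce: vy ← 0.63·19.401 = 12.222
Arc 2: start y=0.000, vy=12.222 → t=2.494, apex=7.622, x_land=68.320, impact vy=-12.222
  bounce: vy ← 0.63·12.222 = 7.700
Arc 3: start y=0.000, vy=7.700 → t=1.571, apex=3.025, x_land=86.046, impact vy=-7.700
  bounce: vy ← 0.63·7.700 = 4.851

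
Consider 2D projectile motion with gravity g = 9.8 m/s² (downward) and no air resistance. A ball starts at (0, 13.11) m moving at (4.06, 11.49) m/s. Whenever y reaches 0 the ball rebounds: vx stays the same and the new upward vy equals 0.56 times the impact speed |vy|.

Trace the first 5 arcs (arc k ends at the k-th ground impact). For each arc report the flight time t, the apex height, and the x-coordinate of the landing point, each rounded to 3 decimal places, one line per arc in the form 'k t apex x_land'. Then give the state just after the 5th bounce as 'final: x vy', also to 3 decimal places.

Arc 1: start y=13.110, vy=11.490 → t=3.185, apex=19.846, x_land=12.931, impact vy=-19.722
  bounce: vy ← 0.56·19.722 = 11.045
Arc 2: start y=0.000, vy=11.045 → t=2.254, apex=6.224, x_land=22.082, impact vy=-11.045
  bounce: vy ← 0.56·11.045 = 6.185
Arc 3: start y=0.000, vy=6.185 → t=1.262, apex=1.952, x_land=27.207, impact vy=-6.185
  bounce: vy ← 0.56·6.185 = 3.464
Arc 4: start y=0.000, vy=3.464 → t=0.707, apex=0.612, x_land=30.077, impact vy=-3.464
  bounce: vy ← 0.56·3.464 = 1.940
Arc 5: start y=0.000, vy=1.940 → t=0.396, apex=0.192, x_land=31.684, impact vy=-1.940
  bounce: vy ← 0.56·1.940 = 1.086

1 3.185 19.846 12.931
2 2.254 6.224 22.082
3 1.262 1.952 27.207
4 0.707 0.612 30.077
5 0.396 0.192 31.684
final: 31.684 1.086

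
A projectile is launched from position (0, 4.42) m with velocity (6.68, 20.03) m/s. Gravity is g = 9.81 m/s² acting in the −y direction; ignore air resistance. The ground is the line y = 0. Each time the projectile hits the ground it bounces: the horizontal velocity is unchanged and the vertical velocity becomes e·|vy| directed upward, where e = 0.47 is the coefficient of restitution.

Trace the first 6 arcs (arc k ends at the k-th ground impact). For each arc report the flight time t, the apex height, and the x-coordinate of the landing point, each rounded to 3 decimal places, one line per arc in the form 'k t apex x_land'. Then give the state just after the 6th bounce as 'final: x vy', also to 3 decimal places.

1 4.293 24.869 28.680
2 2.117 5.493 42.819
3 0.995 1.214 49.464
4 0.468 0.268 52.588
5 0.220 0.059 54.055
6 0.103 0.013 54.745
final: 54.745 0.238

Arc 1: start y=4.420, vy=20.030 → t=4.293, apex=24.869, x_land=28.680, impact vy=-22.089
  bounce: vy ← 0.47·22.089 = 10.382
Arc 2: start y=0.000, vy=10.382 → t=2.117, apex=5.493, x_land=42.819, impact vy=-10.382
  bounce: vy ← 0.47·10.382 = 4.879
Arc 3: start y=0.000, vy=4.879 → t=0.995, apex=1.214, x_land=49.464, impact vy=-4.879
  bounce: vy ← 0.47·4.879 = 2.293
Arc 4: start y=0.000, vy=2.293 → t=0.468, apex=0.268, x_land=52.588, impact vy=-2.293
  bounce: vy ← 0.47·2.293 = 1.078
Arc 5: start y=0.000, vy=1.078 → t=0.220, apex=0.059, x_land=54.055, impact vy=-1.078
  bounce: vy ← 0.47·1.078 = 0.507
Arc 6: start y=0.000, vy=0.507 → t=0.103, apex=0.013, x_land=54.745, impact vy=-0.507
  bounce: vy ← 0.47·0.507 = 0.238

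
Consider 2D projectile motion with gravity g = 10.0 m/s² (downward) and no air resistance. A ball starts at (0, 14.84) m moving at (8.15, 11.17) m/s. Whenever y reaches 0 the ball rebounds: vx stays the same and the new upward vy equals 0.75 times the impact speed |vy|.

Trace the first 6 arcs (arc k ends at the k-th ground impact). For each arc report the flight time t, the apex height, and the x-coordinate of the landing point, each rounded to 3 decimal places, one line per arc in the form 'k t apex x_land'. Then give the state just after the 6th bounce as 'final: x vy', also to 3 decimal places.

Arc 1: start y=14.840, vy=11.170 → t=3.170, apex=21.078, x_land=25.837, impact vy=-20.532
  bounce: vy ← 0.75·20.532 = 15.399
Arc 2: start y=0.000, vy=15.399 → t=3.080, apex=11.857, x_land=50.938, impact vy=-15.399
  bounce: vy ← 0.75·15.399 = 11.549
Arc 3: start y=0.000, vy=11.549 → t=2.310, apex=6.669, x_land=69.763, impact vy=-11.549
  bounce: vy ← 0.75·11.549 = 8.662
Arc 4: start y=0.000, vy=8.662 → t=1.732, apex=3.752, x_land=83.882, impact vy=-8.662
  bounce: vy ← 0.75·8.662 = 6.496
Arc 5: start y=0.000, vy=6.496 → t=1.299, apex=2.110, x_land=94.472, impact vy=-6.496
  bounce: vy ← 0.75·6.496 = 4.872
Arc 6: start y=0.000, vy=4.872 → t=0.974, apex=1.187, x_land=102.414, impact vy=-4.872
  bounce: vy ← 0.75·4.872 = 3.654

1 3.170 21.078 25.837
2 3.080 11.857 50.938
3 2.310 6.669 69.763
4 1.732 3.752 83.882
5 1.299 2.110 94.472
6 0.974 1.187 102.414
final: 102.414 3.654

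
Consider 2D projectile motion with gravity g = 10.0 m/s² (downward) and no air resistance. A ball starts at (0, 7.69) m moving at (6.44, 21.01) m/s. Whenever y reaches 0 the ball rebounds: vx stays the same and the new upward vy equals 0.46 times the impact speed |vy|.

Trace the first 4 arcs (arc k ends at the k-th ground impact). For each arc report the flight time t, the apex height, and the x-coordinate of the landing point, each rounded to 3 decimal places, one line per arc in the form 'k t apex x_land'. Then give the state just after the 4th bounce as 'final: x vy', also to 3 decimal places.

Arc 1: start y=7.690, vy=21.010 → t=4.541, apex=29.761, x_land=29.242, impact vy=-24.397
  bounce: vy ← 0.46·24.397 = 11.223
Arc 2: start y=0.000, vy=11.223 → t=2.245, apex=6.297, x_land=43.697, impact vy=-11.223
  bounce: vy ← 0.46·11.223 = 5.162
Arc 3: start y=0.000, vy=5.162 → t=1.032, apex=1.333, x_land=50.346, impact vy=-5.162
  bounce: vy ← 0.46·5.162 = 2.375
Arc 4: start y=0.000, vy=2.375 → t=0.475, apex=0.282, x_land=53.405, impact vy=-2.375
  bounce: vy ← 0.46·2.375 = 1.092

1 4.541 29.761 29.242
2 2.245 6.297 43.697
3 1.032 1.333 50.346
4 0.475 0.282 53.405
final: 53.405 1.092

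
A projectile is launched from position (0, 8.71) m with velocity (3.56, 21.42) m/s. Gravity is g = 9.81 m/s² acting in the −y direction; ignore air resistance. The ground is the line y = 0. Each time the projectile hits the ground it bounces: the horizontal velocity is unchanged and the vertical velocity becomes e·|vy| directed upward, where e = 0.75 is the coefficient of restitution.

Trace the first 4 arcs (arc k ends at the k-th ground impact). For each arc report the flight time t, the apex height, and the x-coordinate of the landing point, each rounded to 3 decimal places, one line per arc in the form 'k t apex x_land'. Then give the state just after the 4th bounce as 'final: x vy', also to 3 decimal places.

Arc 1: start y=8.710, vy=21.420 → t=4.741, apex=32.095, x_land=16.880, impact vy=-25.094
  bounce: vy ← 0.75·25.094 = 18.820
Arc 2: start y=0.000, vy=18.820 → t=3.837, apex=18.054, x_land=30.539, impact vy=-18.820
  bounce: vy ← 0.75·18.820 = 14.115
Arc 3: start y=0.000, vy=14.115 → t=2.878, apex=10.155, x_land=40.784, impact vy=-14.115
  bounce: vy ← 0.75·14.115 = 10.587
Arc 4: start y=0.000, vy=10.587 → t=2.158, apex=5.712, x_land=48.468, impact vy=-10.587
  bounce: vy ← 0.75·10.587 = 7.940

1 4.741 32.095 16.880
2 3.837 18.054 30.539
3 2.878 10.155 40.784
4 2.158 5.712 48.468
final: 48.468 7.940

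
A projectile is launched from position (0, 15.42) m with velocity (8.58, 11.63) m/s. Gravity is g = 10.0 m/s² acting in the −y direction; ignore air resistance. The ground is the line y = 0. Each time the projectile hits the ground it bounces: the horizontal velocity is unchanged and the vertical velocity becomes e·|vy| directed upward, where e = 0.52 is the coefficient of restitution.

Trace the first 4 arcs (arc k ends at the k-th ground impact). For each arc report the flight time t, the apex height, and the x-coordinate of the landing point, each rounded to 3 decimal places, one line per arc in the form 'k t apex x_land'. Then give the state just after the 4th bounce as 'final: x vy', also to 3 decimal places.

1 3.269 22.183 28.051
2 2.191 5.998 46.846
3 1.139 1.622 56.619
4 0.592 0.439 61.701
final: 61.701 1.540

Arc 1: start y=15.420, vy=11.630 → t=3.269, apex=22.183, x_land=28.051, impact vy=-21.063
  bounce: vy ← 0.52·21.063 = 10.953
Arc 2: start y=0.000, vy=10.953 → t=2.191, apex=5.998, x_land=46.846, impact vy=-10.953
  bounce: vy ← 0.52·10.953 = 5.695
Arc 3: start y=0.000, vy=5.695 → t=1.139, apex=1.622, x_land=56.619, impact vy=-5.695
  bounce: vy ← 0.52·5.695 = 2.962
Arc 4: start y=0.000, vy=2.962 → t=0.592, apex=0.439, x_land=61.701, impact vy=-2.962
  bounce: vy ← 0.52·2.962 = 1.540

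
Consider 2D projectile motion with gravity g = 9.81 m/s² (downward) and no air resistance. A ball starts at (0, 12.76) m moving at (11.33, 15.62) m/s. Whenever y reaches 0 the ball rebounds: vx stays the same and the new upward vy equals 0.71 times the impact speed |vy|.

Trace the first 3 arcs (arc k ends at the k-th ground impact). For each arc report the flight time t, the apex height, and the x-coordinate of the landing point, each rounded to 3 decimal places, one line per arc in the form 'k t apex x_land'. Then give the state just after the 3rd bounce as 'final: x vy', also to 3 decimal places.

1 3.859 25.195 43.719
2 3.218 12.701 80.183
3 2.285 6.403 106.072
final: 106.072 7.958

Arc 1: start y=12.760, vy=15.620 → t=3.859, apex=25.195, x_land=43.719, impact vy=-22.234
  bounce: vy ← 0.71·22.234 = 15.786
Arc 2: start y=0.000, vy=15.786 → t=3.218, apex=12.701, x_land=80.183, impact vy=-15.786
  bounce: vy ← 0.71·15.786 = 11.208
Arc 3: start y=0.000, vy=11.208 → t=2.285, apex=6.403, x_land=106.072, impact vy=-11.208
  bounce: vy ← 0.71·11.208 = 7.958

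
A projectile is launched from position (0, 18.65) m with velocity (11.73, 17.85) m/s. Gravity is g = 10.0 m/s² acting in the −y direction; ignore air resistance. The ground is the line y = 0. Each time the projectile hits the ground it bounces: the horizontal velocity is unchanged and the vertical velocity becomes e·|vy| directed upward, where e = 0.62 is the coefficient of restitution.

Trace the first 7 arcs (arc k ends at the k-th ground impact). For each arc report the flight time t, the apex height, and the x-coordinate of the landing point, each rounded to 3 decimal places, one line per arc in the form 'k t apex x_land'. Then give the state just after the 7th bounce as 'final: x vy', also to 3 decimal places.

1 4.415 34.581 51.786
2 3.261 13.293 90.038
3 2.022 5.110 113.755
4 1.254 1.964 128.459
5 0.777 0.755 137.575
6 0.482 0.290 143.228
7 0.299 0.112 146.732
final: 146.732 0.926

Arc 1: start y=18.650, vy=17.850 → t=4.415, apex=34.581, x_land=51.786, impact vy=-26.299
  bounce: vy ← 0.62·26.299 = 16.305
Arc 2: start y=0.000, vy=16.305 → t=3.261, apex=13.293, x_land=90.038, impact vy=-16.305
  bounce: vy ← 0.62·16.305 = 10.109
Arc 3: start y=0.000, vy=10.109 → t=2.022, apex=5.110, x_land=113.755, impact vy=-10.109
  bounce: vy ← 0.62·10.109 = 6.268
Arc 4: start y=0.000, vy=6.268 → t=1.254, apex=1.964, x_land=128.459, impact vy=-6.268
  bounce: vy ← 0.62·6.268 = 3.886
Arc 5: start y=0.000, vy=3.886 → t=0.777, apex=0.755, x_land=137.575, impact vy=-3.886
  bounce: vy ← 0.62·3.886 = 2.409
Arc 6: start y=0.000, vy=2.409 → t=0.482, apex=0.290, x_land=143.228, impact vy=-2.409
  bounce: vy ← 0.62·2.409 = 1.494
Arc 7: start y=0.000, vy=1.494 → t=0.299, apex=0.112, x_land=146.732, impact vy=-1.494
  bounce: vy ← 0.62·1.494 = 0.926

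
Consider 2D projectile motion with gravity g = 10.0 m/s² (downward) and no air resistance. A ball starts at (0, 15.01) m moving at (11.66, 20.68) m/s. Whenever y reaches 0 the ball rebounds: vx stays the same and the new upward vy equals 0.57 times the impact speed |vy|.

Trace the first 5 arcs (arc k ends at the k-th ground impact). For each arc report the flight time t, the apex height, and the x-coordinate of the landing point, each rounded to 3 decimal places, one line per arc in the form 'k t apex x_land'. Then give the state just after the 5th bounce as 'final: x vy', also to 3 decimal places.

1 4.766 36.393 55.570
2 3.076 11.824 91.432
3 1.753 3.842 111.873
4 0.999 1.248 123.524
5 0.570 0.406 130.165
final: 130.165 1.623

Arc 1: start y=15.010, vy=20.680 → t=4.766, apex=36.393, x_land=55.570, impact vy=-26.979
  bounce: vy ← 0.57·26.979 = 15.378
Arc 2: start y=0.000, vy=15.378 → t=3.076, apex=11.824, x_land=91.432, impact vy=-15.378
  bounce: vy ← 0.57·15.378 = 8.765
Arc 3: start y=0.000, vy=8.765 → t=1.753, apex=3.842, x_land=111.873, impact vy=-8.765
  bounce: vy ← 0.57·8.765 = 4.996
Arc 4: start y=0.000, vy=4.996 → t=0.999, apex=1.248, x_land=123.524, impact vy=-4.996
  bounce: vy ← 0.57·4.996 = 2.848
Arc 5: start y=0.000, vy=2.848 → t=0.570, apex=0.406, x_land=130.165, impact vy=-2.848
  bounce: vy ← 0.57·2.848 = 1.623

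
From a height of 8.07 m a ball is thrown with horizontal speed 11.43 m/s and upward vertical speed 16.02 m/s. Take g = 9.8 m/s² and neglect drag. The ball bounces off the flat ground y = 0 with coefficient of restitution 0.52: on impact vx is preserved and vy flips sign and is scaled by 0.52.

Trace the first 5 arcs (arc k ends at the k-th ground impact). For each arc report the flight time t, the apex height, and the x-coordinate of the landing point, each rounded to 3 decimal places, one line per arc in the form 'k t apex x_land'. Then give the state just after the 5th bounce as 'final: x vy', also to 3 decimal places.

Arc 1: start y=8.070, vy=16.020 → t=3.713, apex=21.164, x_land=42.439, impact vy=-20.367
  bounce: vy ← 0.52·20.367 = 10.591
Arc 2: start y=0.000, vy=10.591 → t=2.161, apex=5.723, x_land=67.144, impact vy=-10.591
  bounce: vy ← 0.52·10.591 = 5.507
Arc 3: start y=0.000, vy=5.507 → t=1.124, apex=1.547, x_land=79.990, impact vy=-5.507
  bounce: vy ← 0.52·5.507 = 2.864
Arc 4: start y=0.000, vy=2.864 → t=0.584, apex=0.418, x_land=86.670, impact vy=-2.864
  bounce: vy ← 0.52·2.864 = 1.489
Arc 5: start y=0.000, vy=1.489 → t=0.304, apex=0.113, x_land=90.144, impact vy=-1.489
  bounce: vy ← 0.52·1.489 = 0.774

1 3.713 21.164 42.439
2 2.161 5.723 67.144
3 1.124 1.547 79.990
4 0.584 0.418 86.670
5 0.304 0.113 90.144
final: 90.144 0.774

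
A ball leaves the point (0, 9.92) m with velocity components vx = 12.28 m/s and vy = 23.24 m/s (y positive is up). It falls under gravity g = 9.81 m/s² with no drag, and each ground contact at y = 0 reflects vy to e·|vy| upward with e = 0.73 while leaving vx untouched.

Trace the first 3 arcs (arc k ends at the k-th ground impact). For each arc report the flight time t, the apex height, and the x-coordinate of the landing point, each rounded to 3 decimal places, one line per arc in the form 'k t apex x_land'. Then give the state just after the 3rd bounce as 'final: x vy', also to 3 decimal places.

Arc 1: start y=9.920, vy=23.240 → t=5.132, apex=37.448, x_land=63.022, impact vy=-27.106
  bounce: vy ← 0.73·27.106 = 19.787
Arc 2: start y=0.000, vy=19.787 → t=4.034, apex=19.956, x_land=112.561, impact vy=-19.787
  bounce: vy ← 0.73·19.787 = 14.445
Arc 3: start y=0.000, vy=14.445 → t=2.945, apex=10.635, x_land=148.724, impact vy=-14.445
  bounce: vy ← 0.73·14.445 = 10.545

1 5.132 37.448 63.022
2 4.034 19.956 112.561
3 2.945 10.635 148.724
final: 148.724 10.545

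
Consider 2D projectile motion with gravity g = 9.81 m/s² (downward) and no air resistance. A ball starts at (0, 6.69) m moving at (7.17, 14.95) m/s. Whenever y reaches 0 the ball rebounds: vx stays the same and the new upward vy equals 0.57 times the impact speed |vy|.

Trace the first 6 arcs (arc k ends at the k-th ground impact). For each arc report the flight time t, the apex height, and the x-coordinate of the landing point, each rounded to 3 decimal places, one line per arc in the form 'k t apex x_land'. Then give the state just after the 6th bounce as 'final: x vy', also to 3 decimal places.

Arc 1: start y=6.690, vy=14.950 → t=3.444, apex=18.082, x_land=24.693, impact vy=-18.835
  bounce: vy ← 0.57·18.835 = 10.736
Arc 2: start y=0.000, vy=10.736 → t=2.189, apex=5.875, x_land=40.387, impact vy=-10.736
  bounce: vy ← 0.57·10.736 = 6.120
Arc 3: start y=0.000, vy=6.120 → t=1.248, apex=1.909, x_land=49.332, impact vy=-6.120
  bounce: vy ← 0.57·6.120 = 3.488
Arc 4: start y=0.000, vy=3.488 → t=0.711, apex=0.620, x_land=54.431, impact vy=-3.488
  bounce: vy ← 0.57·3.488 = 1.988
Arc 5: start y=0.000, vy=1.988 → t=0.405, apex=0.201, x_land=57.337, impact vy=-1.988
  bounce: vy ← 0.57·1.988 = 1.133
Arc 6: start y=0.000, vy=1.133 → t=0.231, apex=0.065, x_land=58.994, impact vy=-1.133
  bounce: vy ← 0.57·1.133 = 0.646

1 3.444 18.082 24.693
2 2.189 5.875 40.387
3 1.248 1.909 49.332
4 0.711 0.620 54.431
5 0.405 0.201 57.337
6 0.231 0.065 58.994
final: 58.994 0.646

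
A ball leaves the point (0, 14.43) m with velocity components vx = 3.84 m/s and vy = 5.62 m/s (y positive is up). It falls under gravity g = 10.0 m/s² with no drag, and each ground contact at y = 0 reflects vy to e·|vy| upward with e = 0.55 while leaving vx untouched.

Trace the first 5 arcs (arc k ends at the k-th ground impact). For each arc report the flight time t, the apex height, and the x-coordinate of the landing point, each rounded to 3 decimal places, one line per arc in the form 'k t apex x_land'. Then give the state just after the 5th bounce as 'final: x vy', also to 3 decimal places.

1 2.351 16.009 9.029
2 1.968 4.843 16.588
3 1.083 1.465 20.745
4 0.595 0.443 23.031
5 0.327 0.134 24.289
final: 24.289 0.901

Arc 1: start y=14.430, vy=5.620 → t=2.351, apex=16.009, x_land=9.029, impact vy=-17.894
  bounce: vy ← 0.55·17.894 = 9.842
Arc 2: start y=0.000, vy=9.842 → t=1.968, apex=4.843, x_land=16.588, impact vy=-9.842
  bounce: vy ← 0.55·9.842 = 5.413
Arc 3: start y=0.000, vy=5.413 → t=1.083, apex=1.465, x_land=20.745, impact vy=-5.413
  bounce: vy ← 0.55·5.413 = 2.977
Arc 4: start y=0.000, vy=2.977 → t=0.595, apex=0.443, x_land=23.031, impact vy=-2.977
  bounce: vy ← 0.55·2.977 = 1.637
Arc 5: start y=0.000, vy=1.637 → t=0.327, apex=0.134, x_land=24.289, impact vy=-1.637
  bounce: vy ← 0.55·1.637 = 0.901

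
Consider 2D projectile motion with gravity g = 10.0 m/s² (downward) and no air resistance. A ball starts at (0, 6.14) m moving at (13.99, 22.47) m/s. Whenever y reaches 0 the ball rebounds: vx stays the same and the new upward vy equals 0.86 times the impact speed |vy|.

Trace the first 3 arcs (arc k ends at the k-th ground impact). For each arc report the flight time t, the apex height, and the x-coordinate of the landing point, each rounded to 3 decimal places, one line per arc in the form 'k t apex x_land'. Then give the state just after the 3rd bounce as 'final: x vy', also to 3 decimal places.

Arc 1: start y=6.140, vy=22.470 → t=4.752, apex=31.385, x_land=66.486, impact vy=-25.054
  bounce: vy ← 0.86·25.054 = 21.546
Arc 2: start y=0.000, vy=21.546 → t=4.309, apex=23.212, x_land=126.773, impact vy=-21.546
  bounce: vy ← 0.86·21.546 = 18.530
Arc 3: start y=0.000, vy=18.530 → t=3.706, apex=17.168, x_land=178.620, impact vy=-18.530
  bounce: vy ← 0.86·18.530 = 15.936

1 4.752 31.385 66.486
2 4.309 23.212 126.773
3 3.706 17.168 178.620
final: 178.620 15.936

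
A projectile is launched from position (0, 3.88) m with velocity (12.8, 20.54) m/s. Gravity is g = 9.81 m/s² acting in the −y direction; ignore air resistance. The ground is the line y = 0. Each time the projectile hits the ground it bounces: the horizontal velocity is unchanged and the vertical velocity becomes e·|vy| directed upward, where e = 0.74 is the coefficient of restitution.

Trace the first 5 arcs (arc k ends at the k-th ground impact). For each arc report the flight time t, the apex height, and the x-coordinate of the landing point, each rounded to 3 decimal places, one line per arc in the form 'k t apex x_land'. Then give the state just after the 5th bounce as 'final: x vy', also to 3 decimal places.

Arc 1: start y=3.880, vy=20.540 → t=4.369, apex=25.383, x_land=55.919, impact vy=-22.316
  bounce: vy ← 0.74·22.316 = 16.514
Arc 2: start y=0.000, vy=16.514 → t=3.367, apex=13.900, x_land=99.013, impact vy=-16.514
  bounce: vy ← 0.74·16.514 = 12.220
Arc 3: start y=0.000, vy=12.220 → t=2.491, apex=7.612, x_land=130.903, impact vy=-12.220
  bounce: vy ← 0.74·12.220 = 9.043
Arc 4: start y=0.000, vy=9.043 → t=1.844, apex=4.168, x_land=154.502, impact vy=-9.043
  bounce: vy ← 0.74·9.043 = 6.692
Arc 5: start y=0.000, vy=6.692 → t=1.364, apex=2.282, x_land=171.965, impact vy=-6.692
  bounce: vy ← 0.74·6.692 = 4.952

1 4.369 25.383 55.919
2 3.367 13.900 99.013
3 2.491 7.612 130.903
4 1.844 4.168 154.502
5 1.364 2.282 171.965
final: 171.965 4.952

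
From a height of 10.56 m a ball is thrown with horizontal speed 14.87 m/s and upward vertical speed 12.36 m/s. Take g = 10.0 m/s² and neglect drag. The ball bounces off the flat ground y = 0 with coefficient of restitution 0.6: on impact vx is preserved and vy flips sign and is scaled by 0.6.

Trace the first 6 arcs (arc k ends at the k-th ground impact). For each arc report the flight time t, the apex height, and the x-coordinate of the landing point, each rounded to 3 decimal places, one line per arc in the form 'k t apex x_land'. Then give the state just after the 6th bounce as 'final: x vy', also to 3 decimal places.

1 3.144 18.198 46.748
2 2.289 6.551 80.791
3 1.374 2.359 101.217
4 0.824 0.849 113.472
5 0.495 0.306 120.825
6 0.297 0.110 125.237
final: 125.237 0.890

Arc 1: start y=10.560, vy=12.360 → t=3.144, apex=18.198, x_land=46.748, impact vy=-19.078
  bounce: vy ← 0.6·19.078 = 11.447
Arc 2: start y=0.000, vy=11.447 → t=2.289, apex=6.551, x_land=80.791, impact vy=-11.447
  bounce: vy ← 0.6·11.447 = 6.868
Arc 3: start y=0.000, vy=6.868 → t=1.374, apex=2.359, x_land=101.217, impact vy=-6.868
  bounce: vy ← 0.6·6.868 = 4.121
Arc 4: start y=0.000, vy=4.121 → t=0.824, apex=0.849, x_land=113.472, impact vy=-4.121
  bounce: vy ← 0.6·4.121 = 2.473
Arc 5: start y=0.000, vy=2.473 → t=0.495, apex=0.306, x_land=120.825, impact vy=-2.473
  bounce: vy ← 0.6·2.473 = 1.484
Arc 6: start y=0.000, vy=1.484 → t=0.297, apex=0.110, x_land=125.237, impact vy=-1.484
  bounce: vy ← 0.6·1.484 = 0.890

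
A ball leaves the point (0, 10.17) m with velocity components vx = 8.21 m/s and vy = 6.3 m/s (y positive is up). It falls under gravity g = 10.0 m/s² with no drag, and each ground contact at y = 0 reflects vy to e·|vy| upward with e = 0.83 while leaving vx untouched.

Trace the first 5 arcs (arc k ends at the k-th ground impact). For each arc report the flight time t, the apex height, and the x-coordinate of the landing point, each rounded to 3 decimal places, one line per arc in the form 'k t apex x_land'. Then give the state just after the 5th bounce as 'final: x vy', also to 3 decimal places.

Arc 1: start y=10.170, vy=6.300 → t=2.189, apex=12.155, x_land=17.973, impact vy=-15.591
  bounce: vy ← 0.83·15.591 = 12.941
Arc 2: start y=0.000, vy=12.941 → t=2.588, apex=8.373, x_land=39.222, impact vy=-12.941
  bounce: vy ← 0.83·12.941 = 10.741
Arc 3: start y=0.000, vy=10.741 → t=2.148, apex=5.768, x_land=56.858, impact vy=-10.741
  bounce: vy ← 0.83·10.741 = 8.915
Arc 4: start y=0.000, vy=8.915 → t=1.783, apex=3.974, x_land=71.496, impact vy=-8.915
  bounce: vy ← 0.83·8.915 = 7.399
Arc 5: start y=0.000, vy=7.399 → t=1.480, apex=2.738, x_land=83.646, impact vy=-7.399
  bounce: vy ← 0.83·7.399 = 6.141

1 2.189 12.155 17.973
2 2.588 8.373 39.222
3 2.148 5.768 56.858
4 1.783 3.974 71.496
5 1.480 2.738 83.646
final: 83.646 6.141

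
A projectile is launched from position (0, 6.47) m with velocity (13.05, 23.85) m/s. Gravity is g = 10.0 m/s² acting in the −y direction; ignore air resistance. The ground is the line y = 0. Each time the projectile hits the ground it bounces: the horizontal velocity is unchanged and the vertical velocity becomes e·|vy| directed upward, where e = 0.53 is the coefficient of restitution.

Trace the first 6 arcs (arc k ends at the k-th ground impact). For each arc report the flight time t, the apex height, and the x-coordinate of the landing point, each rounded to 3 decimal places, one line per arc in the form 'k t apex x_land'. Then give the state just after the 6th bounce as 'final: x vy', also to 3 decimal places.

Arc 1: start y=6.470, vy=23.850 → t=5.027, apex=34.911, x_land=65.607, impact vy=-26.424
  bounce: vy ← 0.53·26.424 = 14.005
Arc 2: start y=0.000, vy=14.005 → t=2.801, apex=9.807, x_land=102.160, impact vy=-14.005
  bounce: vy ← 0.53·14.005 = 7.422
Arc 3: start y=0.000, vy=7.422 → t=1.484, apex=2.755, x_land=121.532, impact vy=-7.422
  bounce: vy ← 0.53·7.422 = 3.934
Arc 4: start y=0.000, vy=3.934 → t=0.787, apex=0.774, x_land=131.800, impact vy=-3.934
  bounce: vy ← 0.53·3.934 = 2.085
Arc 5: start y=0.000, vy=2.085 → t=0.417, apex=0.217, x_land=137.242, impact vy=-2.085
  bounce: vy ← 0.53·2.085 = 1.105
Arc 6: start y=0.000, vy=1.105 → t=0.221, apex=0.061, x_land=140.126, impact vy=-1.105
  bounce: vy ← 0.53·1.105 = 0.586

1 5.027 34.911 65.607
2 2.801 9.807 102.160
3 1.484 2.755 121.532
4 0.787 0.774 131.800
5 0.417 0.217 137.242
6 0.221 0.061 140.126
final: 140.126 0.586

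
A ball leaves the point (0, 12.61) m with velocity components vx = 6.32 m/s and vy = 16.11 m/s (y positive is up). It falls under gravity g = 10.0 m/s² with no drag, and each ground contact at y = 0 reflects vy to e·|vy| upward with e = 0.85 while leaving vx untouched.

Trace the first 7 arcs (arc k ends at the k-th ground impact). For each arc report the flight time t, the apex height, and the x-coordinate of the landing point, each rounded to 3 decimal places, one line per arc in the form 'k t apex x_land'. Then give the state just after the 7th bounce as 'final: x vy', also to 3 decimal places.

Arc 1: start y=12.610, vy=16.110 → t=3.873, apex=25.587, x_land=24.478, impact vy=-22.621
  bounce: vy ← 0.85·22.621 = 19.228
Arc 2: start y=0.000, vy=19.228 → t=3.846, apex=18.486, x_land=48.783, impact vy=-19.228
  bounce: vy ← 0.85·19.228 = 16.344
Arc 3: start y=0.000, vy=16.344 → t=3.269, apex=13.356, x_land=69.442, impact vy=-16.344
  bounce: vy ← 0.85·16.344 = 13.892
Arc 4: start y=0.000, vy=13.892 → t=2.778, apex=9.650, x_land=87.002, impact vy=-13.892
  bounce: vy ← 0.85·13.892 = 11.809
Arc 5: start y=0.000, vy=11.809 → t=2.362, apex=6.972, x_land=101.928, impact vy=-11.809
  bounce: vy ← 0.85·11.809 = 10.037
Arc 6: start y=0.000, vy=10.037 → t=2.007, apex=5.037, x_land=114.615, impact vy=-10.037
  bounce: vy ← 0.85·10.037 = 8.532
Arc 7: start y=0.000, vy=8.532 → t=1.706, apex=3.639, x_land=125.399, impact vy=-8.532
  bounce: vy ← 0.85·8.532 = 7.252

1 3.873 25.587 24.478
2 3.846 18.486 48.783
3 3.269 13.356 69.442
4 2.778 9.650 87.002
5 2.362 6.972 101.928
6 2.007 5.037 114.615
7 1.706 3.639 125.399
final: 125.399 7.252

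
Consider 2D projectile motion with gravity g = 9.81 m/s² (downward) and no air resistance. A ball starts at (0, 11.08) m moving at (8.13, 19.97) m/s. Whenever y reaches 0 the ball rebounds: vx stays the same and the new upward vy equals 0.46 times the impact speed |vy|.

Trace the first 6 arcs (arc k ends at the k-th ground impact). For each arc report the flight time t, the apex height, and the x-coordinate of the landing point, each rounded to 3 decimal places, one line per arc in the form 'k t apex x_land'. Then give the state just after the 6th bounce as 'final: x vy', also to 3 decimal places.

1 4.566 31.406 37.122
2 2.328 6.646 56.049
3 1.071 1.406 64.755
4 0.493 0.298 68.759
5 0.227 0.063 70.602
6 0.104 0.013 71.449
final: 71.449 0.235

Arc 1: start y=11.080, vy=19.970 → t=4.566, apex=31.406, x_land=37.122, impact vy=-24.823
  bounce: vy ← 0.46·24.823 = 11.419
Arc 2: start y=0.000, vy=11.419 → t=2.328, apex=6.646, x_land=56.049, impact vy=-11.419
  bounce: vy ← 0.46·11.419 = 5.253
Arc 3: start y=0.000, vy=5.253 → t=1.071, apex=1.406, x_land=64.755, impact vy=-5.253
  bounce: vy ← 0.46·5.253 = 2.416
Arc 4: start y=0.000, vy=2.416 → t=0.493, apex=0.298, x_land=68.759, impact vy=-2.416
  bounce: vy ← 0.46·2.416 = 1.111
Arc 5: start y=0.000, vy=1.111 → t=0.227, apex=0.063, x_land=70.602, impact vy=-1.111
  bounce: vy ← 0.46·1.111 = 0.511
Arc 6: start y=0.000, vy=0.511 → t=0.104, apex=0.013, x_land=71.449, impact vy=-0.511
  bounce: vy ← 0.46·0.511 = 0.235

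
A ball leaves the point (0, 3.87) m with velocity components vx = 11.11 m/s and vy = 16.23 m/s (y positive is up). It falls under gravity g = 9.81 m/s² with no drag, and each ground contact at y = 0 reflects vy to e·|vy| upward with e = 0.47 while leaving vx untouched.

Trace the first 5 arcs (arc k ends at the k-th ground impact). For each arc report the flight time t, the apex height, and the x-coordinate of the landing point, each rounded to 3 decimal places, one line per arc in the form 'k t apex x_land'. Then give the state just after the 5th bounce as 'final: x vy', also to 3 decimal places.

Arc 1: start y=3.870, vy=16.230 → t=3.532, apex=17.296, x_land=39.243, impact vy=-18.421
  bounce: vy ← 0.47·18.421 = 8.658
Arc 2: start y=0.000, vy=8.658 → t=1.765, apex=3.821, x_land=58.854, impact vy=-8.658
  bounce: vy ← 0.47·8.658 = 4.069
Arc 3: start y=0.000, vy=4.069 → t=0.830, apex=0.844, x_land=68.071, impact vy=-4.069
  bounce: vy ← 0.47·4.069 = 1.913
Arc 4: start y=0.000, vy=1.913 → t=0.390, apex=0.186, x_land=72.403, impact vy=-1.913
  bounce: vy ← 0.47·1.913 = 0.899
Arc 5: start y=0.000, vy=0.899 → t=0.183, apex=0.041, x_land=74.439, impact vy=-0.899
  bounce: vy ← 0.47·0.899 = 0.422

1 3.532 17.296 39.243
2 1.765 3.821 58.854
3 0.830 0.844 68.071
4 0.390 0.186 72.403
5 0.183 0.041 74.439
final: 74.439 0.422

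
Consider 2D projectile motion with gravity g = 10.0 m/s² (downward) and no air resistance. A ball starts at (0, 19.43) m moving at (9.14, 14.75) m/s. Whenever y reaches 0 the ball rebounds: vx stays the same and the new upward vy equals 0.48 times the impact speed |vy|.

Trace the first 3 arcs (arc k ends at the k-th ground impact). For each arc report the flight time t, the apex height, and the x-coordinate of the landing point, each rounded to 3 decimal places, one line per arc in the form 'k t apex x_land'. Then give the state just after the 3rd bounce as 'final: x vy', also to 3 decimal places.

Arc 1: start y=19.430, vy=14.750 → t=3.937, apex=30.308, x_land=35.985, impact vy=-24.620
  bounce: vy ← 0.48·24.620 = 11.818
Arc 2: start y=0.000, vy=11.818 → t=2.364, apex=6.983, x_land=57.587, impact vy=-11.818
  bounce: vy ← 0.48·11.818 = 5.673
Arc 3: start y=0.000, vy=5.673 → t=1.135, apex=1.609, x_land=67.957, impact vy=-5.673
  bounce: vy ← 0.48·5.673 = 2.723

1 3.937 30.308 35.985
2 2.364 6.983 57.587
3 1.135 1.609 67.957
final: 67.957 2.723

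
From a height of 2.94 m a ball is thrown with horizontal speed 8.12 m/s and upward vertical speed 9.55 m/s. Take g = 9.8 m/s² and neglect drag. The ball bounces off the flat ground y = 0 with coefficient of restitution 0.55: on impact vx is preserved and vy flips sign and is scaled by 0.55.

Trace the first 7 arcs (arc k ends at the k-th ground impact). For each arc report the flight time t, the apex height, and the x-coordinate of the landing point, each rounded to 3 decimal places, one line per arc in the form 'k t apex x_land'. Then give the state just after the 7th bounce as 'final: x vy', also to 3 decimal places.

Arc 1: start y=2.940, vy=9.550 → t=2.219, apex=7.593, x_land=18.021, impact vy=-12.199
  bounce: vy ← 0.55·12.199 = 6.710
Arc 2: start y=0.000, vy=6.710 → t=1.369, apex=2.297, x_land=29.140, impact vy=-6.710
  bounce: vy ← 0.55·6.710 = 3.690
Arc 3: start y=0.000, vy=3.690 → t=0.753, apex=0.695, x_land=35.255, impact vy=-3.690
  bounce: vy ← 0.55·3.690 = 2.030
Arc 4: start y=0.000, vy=2.030 → t=0.414, apex=0.210, x_land=38.619, impact vy=-2.030
  bounce: vy ← 0.55·2.030 = 1.116
Arc 5: start y=0.000, vy=1.116 → t=0.228, apex=0.064, x_land=40.469, impact vy=-1.116
  bounce: vy ← 0.55·1.116 = 0.614
Arc 6: start y=0.000, vy=0.614 → t=0.125, apex=0.019, x_land=41.486, impact vy=-0.614
  bounce: vy ← 0.55·0.614 = 0.338
Arc 7: start y=0.000, vy=0.338 → t=0.069, apex=0.006, x_land=42.046, impact vy=-0.338
  bounce: vy ← 0.55·0.338 = 0.186

1 2.219 7.593 18.021
2 1.369 2.297 29.140
3 0.753 0.695 35.255
4 0.414 0.210 38.619
5 0.228 0.064 40.469
6 0.125 0.019 41.486
7 0.069 0.006 42.046
final: 42.046 0.186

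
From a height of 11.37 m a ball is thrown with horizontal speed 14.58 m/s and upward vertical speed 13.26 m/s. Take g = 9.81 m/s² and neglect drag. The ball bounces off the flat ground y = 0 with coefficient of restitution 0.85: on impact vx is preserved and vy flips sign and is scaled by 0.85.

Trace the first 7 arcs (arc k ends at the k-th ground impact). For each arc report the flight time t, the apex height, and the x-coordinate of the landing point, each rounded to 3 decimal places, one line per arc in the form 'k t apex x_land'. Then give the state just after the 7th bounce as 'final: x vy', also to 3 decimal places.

Arc 1: start y=11.370, vy=13.260 → t=3.388, apex=20.332, x_land=49.392, impact vy=-19.973
  bounce: vy ← 0.85·19.973 = 16.977
Arc 2: start y=0.000, vy=16.977 → t=3.461, apex=14.690, x_land=99.855, impact vy=-16.977
  bounce: vy ← 0.85·16.977 = 14.430
Arc 3: start y=0.000, vy=14.430 → t=2.942, apex=10.613, x_land=142.748, impact vy=-14.430
  bounce: vy ← 0.85·14.430 = 12.266
Arc 4: start y=0.000, vy=12.266 → t=2.501, apex=7.668, x_land=179.208, impact vy=-12.266
  bounce: vy ← 0.85·12.266 = 10.426
Arc 5: start y=0.000, vy=10.426 → t=2.126, apex=5.540, x_land=210.198, impact vy=-10.426
  bounce: vy ← 0.85·10.426 = 8.862
Arc 6: start y=0.000, vy=8.862 → t=1.807, apex=4.003, x_land=236.540, impact vy=-8.862
  bounce: vy ← 0.85·8.862 = 7.533
Arc 7: start y=0.000, vy=7.533 → t=1.536, apex=2.892, x_land=258.931, impact vy=-7.533
  bounce: vy ← 0.85·7.533 = 6.403

1 3.388 20.332 49.392
2 3.461 14.690 99.855
3 2.942 10.613 142.748
4 2.501 7.668 179.208
5 2.126 5.540 210.198
6 1.807 4.003 236.540
7 1.536 2.892 258.931
final: 258.931 6.403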